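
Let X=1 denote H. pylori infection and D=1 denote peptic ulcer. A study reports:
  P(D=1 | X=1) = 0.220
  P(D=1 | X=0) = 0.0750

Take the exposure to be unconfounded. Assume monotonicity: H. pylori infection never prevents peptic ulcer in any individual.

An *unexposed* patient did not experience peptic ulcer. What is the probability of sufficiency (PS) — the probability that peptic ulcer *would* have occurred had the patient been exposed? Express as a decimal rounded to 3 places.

Let p₁ = 0.22, p₀ = 0.075.
Under exogeneity and monotonicity, PS = (p₁ − p₀) / (1 − p₀).
PS = (0.22 − 0.075) / (1 − 0.075) = 0.145 / 0.925 ≈ 0.1568

PS ≈ 0.157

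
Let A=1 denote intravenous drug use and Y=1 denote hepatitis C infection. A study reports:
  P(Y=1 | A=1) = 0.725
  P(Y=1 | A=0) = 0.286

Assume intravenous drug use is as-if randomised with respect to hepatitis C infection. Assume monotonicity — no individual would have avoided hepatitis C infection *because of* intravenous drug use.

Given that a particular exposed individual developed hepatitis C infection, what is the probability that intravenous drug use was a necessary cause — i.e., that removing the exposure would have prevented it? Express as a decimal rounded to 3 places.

PN ≈ 0.606

Let p₁ = 0.725, p₀ = 0.286.
Under exogeneity and monotonicity, PN = (p₁ − p₀) / p₁.
PN = (0.725 − 0.286) / 0.725 = 0.439 / 0.725 ≈ 0.6055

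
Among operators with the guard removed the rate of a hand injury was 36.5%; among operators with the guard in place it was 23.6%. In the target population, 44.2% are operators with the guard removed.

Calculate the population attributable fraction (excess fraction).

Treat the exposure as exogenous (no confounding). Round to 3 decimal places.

PAF ≈ 0.195

p₁ = 0.365, p₀ = 0.236.
Overall risk P(Y=1) = π·p₁ + (1−π)·p₀ = 0.442×0.365 + 0.558×0.236 = 0.29302.
Under exogeneity, PAF = [P(Y=1) − p₀] / P(Y=1).
PAF = (0.29302 − 0.236) / 0.29302 ≈ 0.1946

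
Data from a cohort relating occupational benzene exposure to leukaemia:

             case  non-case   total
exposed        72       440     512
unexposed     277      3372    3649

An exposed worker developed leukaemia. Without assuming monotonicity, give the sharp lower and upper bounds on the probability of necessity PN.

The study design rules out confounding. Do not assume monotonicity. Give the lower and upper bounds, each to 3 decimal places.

0.460 ≤ PN ≤ 1.000

p₁ = P(outcome | exposed) = 72/512 = 0.14062
p₀ = P(outcome | unexposed) = 277/3649 = 0.075911
Under exogeneity alone the bounds on PN are max{0,(p₁−p₀)/p₁} ≤ PN ≤ min{1,(1−p₀)/p₁}.
  lower = (p₁ − p₀)/p₁ = 0.064714 / 0.14062 ≈ 0.4602
  upper = min{1, (1 − p₀)/p₁} = 0.92409 / 0.14062 ≈ 6.5713 → capped at 1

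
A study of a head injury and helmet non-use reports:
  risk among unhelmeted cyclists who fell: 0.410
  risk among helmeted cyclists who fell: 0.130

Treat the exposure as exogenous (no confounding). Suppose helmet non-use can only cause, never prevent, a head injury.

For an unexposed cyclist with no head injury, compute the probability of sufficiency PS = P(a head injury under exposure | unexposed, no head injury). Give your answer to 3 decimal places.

Let p₁ = 0.41, p₀ = 0.13.
Under exogeneity and monotonicity, PS = (p₁ − p₀) / (1 − p₀).
PS = (0.41 − 0.13) / (1 − 0.13) = 0.28 / 0.87 ≈ 0.3218

PS ≈ 0.322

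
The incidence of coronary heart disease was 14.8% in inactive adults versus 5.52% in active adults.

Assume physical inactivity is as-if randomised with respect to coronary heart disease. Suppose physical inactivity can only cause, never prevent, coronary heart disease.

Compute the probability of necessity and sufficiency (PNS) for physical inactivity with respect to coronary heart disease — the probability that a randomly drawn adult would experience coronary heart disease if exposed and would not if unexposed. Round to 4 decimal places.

p₁ = 0.148, p₀ = 0.0552.
Under exogeneity and monotonicity, PNS = p₁ − p₀.
PNS = 0.148 − 0.0552 = 0.0928

PNS ≈ 0.0928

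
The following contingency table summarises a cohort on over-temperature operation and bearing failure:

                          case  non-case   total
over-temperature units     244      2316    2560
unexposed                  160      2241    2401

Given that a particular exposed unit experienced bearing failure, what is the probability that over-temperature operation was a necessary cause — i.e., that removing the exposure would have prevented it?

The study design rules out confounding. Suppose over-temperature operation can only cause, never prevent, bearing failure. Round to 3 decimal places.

p₁ = P(outcome | exposed) = 244/2560 = 0.095312
p₀ = P(outcome | unexposed) = 160/2401 = 0.066639
Under exogeneity and monotonicity, PN = (p₁ − p₀)/p₁.
PN = (0.095312 − 0.066639) / 0.095312 ≈ 0.3008

PN ≈ 0.301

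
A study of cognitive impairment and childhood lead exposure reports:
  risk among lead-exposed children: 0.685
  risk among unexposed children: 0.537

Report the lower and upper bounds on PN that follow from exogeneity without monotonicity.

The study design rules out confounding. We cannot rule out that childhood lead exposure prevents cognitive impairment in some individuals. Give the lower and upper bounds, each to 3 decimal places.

Let p₁ = 0.685, p₀ = 0.537.
Under exogeneity alone the bounds on PN are max{0,(p₁−p₀)/p₁} ≤ PN ≤ min{1,(1−p₀)/p₁}.
  lower = (p₁ − p₀)/p₁ = 0.148 / 0.685 ≈ 0.2161
  upper = min{1, (1 − p₀)/p₁} = 0.463 / 0.685 ≈ 0.6759

0.216 ≤ PN ≤ 0.676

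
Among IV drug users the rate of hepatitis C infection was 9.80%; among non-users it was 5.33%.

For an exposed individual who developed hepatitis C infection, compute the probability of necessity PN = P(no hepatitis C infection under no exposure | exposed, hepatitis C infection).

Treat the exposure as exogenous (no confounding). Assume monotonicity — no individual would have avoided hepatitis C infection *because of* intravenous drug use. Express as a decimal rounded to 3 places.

PN ≈ 0.456

p₁ = 0.098, p₀ = 0.0533.
Under exogeneity and monotonicity, PN = (p₁ − p₀) / p₁.
PN = (0.098 − 0.0533) / 0.098 = 0.0447 / 0.098 ≈ 0.4561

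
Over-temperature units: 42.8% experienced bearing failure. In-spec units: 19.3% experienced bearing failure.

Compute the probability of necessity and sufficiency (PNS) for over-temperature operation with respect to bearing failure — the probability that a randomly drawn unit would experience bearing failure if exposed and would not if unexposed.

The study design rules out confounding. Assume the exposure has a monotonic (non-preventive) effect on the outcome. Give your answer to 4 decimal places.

p₁ = 0.428, p₀ = 0.193.
Under exogeneity and monotonicity, PNS = p₁ − p₀.
PNS = 0.428 − 0.193 = 0.235

PNS ≈ 0.2350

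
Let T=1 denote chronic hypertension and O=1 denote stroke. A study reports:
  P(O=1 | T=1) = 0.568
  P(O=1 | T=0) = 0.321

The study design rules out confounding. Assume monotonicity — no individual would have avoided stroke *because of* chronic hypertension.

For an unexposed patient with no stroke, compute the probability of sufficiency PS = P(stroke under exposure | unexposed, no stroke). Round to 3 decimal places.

PS ≈ 0.364

Let p₁ = 0.568, p₀ = 0.321.
Under exogeneity and monotonicity, PS = (p₁ − p₀) / (1 − p₀).
PS = (0.568 − 0.321) / (1 − 0.321) = 0.247 / 0.679 ≈ 0.3638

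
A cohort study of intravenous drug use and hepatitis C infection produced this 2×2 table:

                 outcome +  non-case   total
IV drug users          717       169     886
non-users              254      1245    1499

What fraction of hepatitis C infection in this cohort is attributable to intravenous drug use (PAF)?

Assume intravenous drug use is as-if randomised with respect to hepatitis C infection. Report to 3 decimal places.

p₁ = P(outcome | exposed) = 717/886 = 0.80926
p₀ = P(outcome | unexposed) = 254/1499 = 0.16945
Exposure prevalence π = 886/2385 = 0.37149; overall risk P(Y=1) = 0.40713.
Under exogeneity, PAF = [P(Y=1) − p₀]/P(Y=1).
PAF = (0.40713 − 0.16945) / 0.40713 ≈ 0.5838

PAF ≈ 0.584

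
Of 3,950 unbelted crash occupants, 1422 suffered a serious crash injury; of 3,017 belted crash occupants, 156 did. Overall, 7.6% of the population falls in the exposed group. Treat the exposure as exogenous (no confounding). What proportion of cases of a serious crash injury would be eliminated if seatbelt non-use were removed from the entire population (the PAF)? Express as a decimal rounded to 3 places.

PAF ≈ 0.312

p₁ = P(outcome | exposed) = 1422/3950 = 0.36
p₀ = P(outcome | unexposed) = 156/3017 = 0.051707
Overall risk P(Y=1) = π·p₁ + (1−π)·p₀ = 0.076×0.36 + 0.924×0.051707 = 0.075137.
Under exogeneity, PAF = [P(Y=1) − p₀] / P(Y=1).
PAF = (0.075137 − 0.051707) / 0.075137 ≈ 0.3118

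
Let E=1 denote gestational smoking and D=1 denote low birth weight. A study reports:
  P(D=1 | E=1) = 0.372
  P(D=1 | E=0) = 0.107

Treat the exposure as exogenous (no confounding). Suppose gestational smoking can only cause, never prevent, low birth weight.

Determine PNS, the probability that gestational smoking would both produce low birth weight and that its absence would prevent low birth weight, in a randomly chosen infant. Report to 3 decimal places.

PNS ≈ 0.265

Let p₁ = 0.372, p₀ = 0.107.
Under exogeneity and monotonicity, PNS = p₁ − p₀.
PNS = 0.372 − 0.107 = 0.265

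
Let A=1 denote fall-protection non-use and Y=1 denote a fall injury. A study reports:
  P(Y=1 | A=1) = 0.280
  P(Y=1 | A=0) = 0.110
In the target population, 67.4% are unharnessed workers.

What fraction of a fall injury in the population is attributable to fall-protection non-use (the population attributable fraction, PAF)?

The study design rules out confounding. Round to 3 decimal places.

Let p₁ = 0.28, p₀ = 0.11.
Overall risk P(Y=1) = π·p₁ + (1−π)·p₀ = 0.674×0.28 + 0.326×0.11 = 0.22458.
Under exogeneity, PAF = [P(Y=1) − p₀] / P(Y=1).
PAF = (0.22458 − 0.11) / 0.22458 ≈ 0.5102

PAF ≈ 0.510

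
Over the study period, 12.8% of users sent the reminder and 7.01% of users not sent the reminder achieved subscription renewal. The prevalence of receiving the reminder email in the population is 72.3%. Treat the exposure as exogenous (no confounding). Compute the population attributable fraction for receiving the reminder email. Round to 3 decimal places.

p₁ = 0.128, p₀ = 0.0701.
Overall risk P(Y=1) = π·p₁ + (1−π)·p₀ = 0.723×0.128 + 0.277×0.0701 = 0.11196.
Under exogeneity, PAF = [P(Y=1) − p₀] / P(Y=1).
PAF = (0.11196 − 0.0701) / 0.11196 ≈ 0.3739

PAF ≈ 0.374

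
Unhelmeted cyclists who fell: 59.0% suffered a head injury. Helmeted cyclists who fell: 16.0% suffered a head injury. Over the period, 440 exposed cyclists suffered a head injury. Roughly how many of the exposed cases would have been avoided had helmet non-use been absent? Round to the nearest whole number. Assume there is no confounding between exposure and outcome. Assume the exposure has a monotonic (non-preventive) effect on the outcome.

p₁ = 0.59, p₀ = 0.16.
PN = (p₁ − p₀)/p₁ = (0.59 − 0.16) / 0.59 ≈ 0.72881.
Attributable cases ≈ PN × (exposed cases) = 0.72881 × 440 ≈ 320.68.

about 321 cases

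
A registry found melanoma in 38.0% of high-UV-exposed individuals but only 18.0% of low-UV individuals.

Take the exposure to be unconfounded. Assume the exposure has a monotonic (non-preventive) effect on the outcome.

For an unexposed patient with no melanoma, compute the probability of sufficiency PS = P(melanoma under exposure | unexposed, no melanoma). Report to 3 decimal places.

PS ≈ 0.244

p₁ = 0.38, p₀ = 0.18.
Under exogeneity and monotonicity, PS = (p₁ − p₀) / (1 − p₀).
PS = (0.38 − 0.18) / (1 − 0.18) = 0.2 / 0.82 ≈ 0.2439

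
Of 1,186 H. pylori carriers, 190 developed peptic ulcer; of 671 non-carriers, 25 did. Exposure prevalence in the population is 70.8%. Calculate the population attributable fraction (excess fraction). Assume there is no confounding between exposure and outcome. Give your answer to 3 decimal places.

PAF ≈ 0.700

p₁ = P(outcome | exposed) = 190/1186 = 0.1602
p₀ = P(outcome | unexposed) = 25/671 = 0.037258
Overall risk P(Y=1) = π·p₁ + (1−π)·p₀ = 0.708×0.1602 + 0.292×0.037258 = 0.1243.
Under exogeneity, PAF = [P(Y=1) − p₀] / P(Y=1).
PAF = (0.1243 − 0.037258) / 0.1243 ≈ 0.7003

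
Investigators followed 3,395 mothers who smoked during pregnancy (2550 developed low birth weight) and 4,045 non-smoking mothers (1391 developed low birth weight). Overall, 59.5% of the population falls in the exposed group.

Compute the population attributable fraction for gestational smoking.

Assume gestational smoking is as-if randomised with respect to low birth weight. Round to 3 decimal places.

p₁ = P(outcome | exposed) = 2550/3395 = 0.7511
p₀ = P(outcome | unexposed) = 1391/4045 = 0.34388
Overall risk P(Y=1) = π·p₁ + (1−π)·p₀ = 0.595×0.7511 + 0.405×0.34388 = 0.58618.
Under exogeneity, PAF = [P(Y=1) − p₀] / P(Y=1).
PAF = (0.58618 − 0.34388) / 0.58618 ≈ 0.4134

PAF ≈ 0.413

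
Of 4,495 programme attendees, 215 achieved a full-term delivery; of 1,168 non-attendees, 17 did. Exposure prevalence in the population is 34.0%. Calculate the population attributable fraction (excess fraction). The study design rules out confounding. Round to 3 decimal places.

p₁ = P(outcome | exposed) = 215/4495 = 0.047831
p₀ = P(outcome | unexposed) = 17/1168 = 0.014555
Overall risk P(Y=1) = π·p₁ + (1−π)·p₀ = 0.34×0.047831 + 0.66×0.014555 = 0.025869.
Under exogeneity, PAF = [P(Y=1) − p₀] / P(Y=1).
PAF = (0.025869 − 0.014555) / 0.025869 ≈ 0.4374

PAF ≈ 0.437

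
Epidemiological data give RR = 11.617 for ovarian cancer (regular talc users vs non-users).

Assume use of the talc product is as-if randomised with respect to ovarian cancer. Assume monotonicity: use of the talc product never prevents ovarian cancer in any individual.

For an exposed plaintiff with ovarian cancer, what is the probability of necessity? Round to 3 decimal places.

Under exogeneity and monotonicity, PN = (RR − 1) / RR = 1 − 1/RR.
PN = (11.617 − 1) / 11.617 = 10.62 / 11.617 ≈ 0.9139

PN ≈ 0.914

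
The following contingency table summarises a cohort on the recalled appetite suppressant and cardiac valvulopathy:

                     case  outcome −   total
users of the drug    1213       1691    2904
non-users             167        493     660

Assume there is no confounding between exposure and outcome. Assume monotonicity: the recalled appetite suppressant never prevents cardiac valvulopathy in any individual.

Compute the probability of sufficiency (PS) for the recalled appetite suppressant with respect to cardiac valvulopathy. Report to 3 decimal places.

PS ≈ 0.220

p₁ = P(outcome | exposed) = 1213/2904 = 0.4177
p₀ = P(outcome | unexposed) = 167/660 = 0.25303
Under exogeneity and monotonicity, PS = (p₁ − p₀) / (1 − p₀).
PS = (0.4177 − 0.25303) / (1 − 0.25303) = 0.16467 / 0.74697 ≈ 0.2204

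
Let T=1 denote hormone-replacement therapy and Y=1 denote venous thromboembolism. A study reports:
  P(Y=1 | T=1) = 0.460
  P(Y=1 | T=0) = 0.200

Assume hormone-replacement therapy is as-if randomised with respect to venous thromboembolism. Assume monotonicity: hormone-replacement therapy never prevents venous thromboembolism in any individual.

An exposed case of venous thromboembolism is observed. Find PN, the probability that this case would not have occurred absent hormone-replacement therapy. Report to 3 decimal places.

Let p₁ = 0.46, p₀ = 0.2.
Under exogeneity and monotonicity, PN = (p₁ − p₀) / p₁.
PN = (0.46 − 0.2) / 0.46 = 0.26 / 0.46 ≈ 0.5652

PN ≈ 0.565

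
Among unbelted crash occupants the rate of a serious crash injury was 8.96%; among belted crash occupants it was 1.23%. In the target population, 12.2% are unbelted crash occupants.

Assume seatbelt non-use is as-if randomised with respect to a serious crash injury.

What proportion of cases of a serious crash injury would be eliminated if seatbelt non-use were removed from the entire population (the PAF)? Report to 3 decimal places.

PAF ≈ 0.434

p₁ = 0.0896, p₀ = 0.0123.
Overall risk P(Y=1) = π·p₁ + (1−π)·p₀ = 0.122×0.0896 + 0.878×0.0123 = 0.021731.
Under exogeneity, PAF = [P(Y=1) − p₀] / P(Y=1).
PAF = (0.021731 − 0.0123) / 0.021731 ≈ 0.4340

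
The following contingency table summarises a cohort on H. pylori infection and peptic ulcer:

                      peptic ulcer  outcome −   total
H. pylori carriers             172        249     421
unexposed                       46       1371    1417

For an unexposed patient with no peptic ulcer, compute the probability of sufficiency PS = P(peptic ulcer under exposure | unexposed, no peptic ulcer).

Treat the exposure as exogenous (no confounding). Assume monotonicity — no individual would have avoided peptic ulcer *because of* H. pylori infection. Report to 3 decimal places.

p₁ = P(outcome | exposed) = 172/421 = 0.40855
p₀ = P(outcome | unexposed) = 46/1417 = 0.032463
Under exogeneity and monotonicity, PS = (p₁ − p₀) / (1 − p₀).
PS = (0.40855 − 0.032463) / (1 − 0.032463) = 0.37609 / 0.96754 ≈ 0.3887

PS ≈ 0.389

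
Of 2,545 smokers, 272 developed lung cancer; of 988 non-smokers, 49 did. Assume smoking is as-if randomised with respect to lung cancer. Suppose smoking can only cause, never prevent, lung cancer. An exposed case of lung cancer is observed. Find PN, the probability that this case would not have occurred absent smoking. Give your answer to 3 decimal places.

p₁ = P(outcome | exposed) = 272/2545 = 0.10688
p₀ = P(outcome | unexposed) = 49/988 = 0.049595
Under exogeneity and monotonicity, PN = (p₁ − p₀) / p₁.
PN = (0.10688 − 0.049595) / 0.10688 = 0.057281 / 0.10688 ≈ 0.5360

PN ≈ 0.536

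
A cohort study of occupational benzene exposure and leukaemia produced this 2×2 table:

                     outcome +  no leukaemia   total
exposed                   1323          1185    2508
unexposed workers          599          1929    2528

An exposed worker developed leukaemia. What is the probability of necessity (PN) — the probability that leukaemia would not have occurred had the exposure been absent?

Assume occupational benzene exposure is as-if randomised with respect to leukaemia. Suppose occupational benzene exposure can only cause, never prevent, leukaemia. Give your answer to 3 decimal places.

PN ≈ 0.551

p₁ = P(outcome | exposed) = 1323/2508 = 0.52751
p₀ = P(outcome | unexposed) = 599/2528 = 0.23695
Under exogeneity and monotonicity, PN = (p₁ − p₀)/p₁.
PN = (0.52751 − 0.23695) / 0.52751 ≈ 0.5508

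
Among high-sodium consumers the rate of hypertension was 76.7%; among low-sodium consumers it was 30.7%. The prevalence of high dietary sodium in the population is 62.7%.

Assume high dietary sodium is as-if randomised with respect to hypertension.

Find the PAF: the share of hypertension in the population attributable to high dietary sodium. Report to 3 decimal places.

p₁ = 0.767, p₀ = 0.307.
Overall risk P(Y=1) = π·p₁ + (1−π)·p₀ = 0.627×0.767 + 0.373×0.307 = 0.59542.
Under exogeneity, PAF = [P(Y=1) − p₀] / P(Y=1).
PAF = (0.59542 − 0.307) / 0.59542 ≈ 0.4844

PAF ≈ 0.484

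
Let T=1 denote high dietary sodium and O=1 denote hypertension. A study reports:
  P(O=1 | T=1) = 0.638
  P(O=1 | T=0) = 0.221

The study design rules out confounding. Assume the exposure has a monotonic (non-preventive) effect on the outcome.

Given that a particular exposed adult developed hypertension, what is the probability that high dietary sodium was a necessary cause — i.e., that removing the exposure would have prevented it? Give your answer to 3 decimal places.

PN ≈ 0.654

Let p₁ = 0.638, p₀ = 0.221.
Under exogeneity and monotonicity, PN = (p₁ − p₀) / p₁.
PN = (0.638 − 0.221) / 0.638 = 0.417 / 0.638 ≈ 0.6536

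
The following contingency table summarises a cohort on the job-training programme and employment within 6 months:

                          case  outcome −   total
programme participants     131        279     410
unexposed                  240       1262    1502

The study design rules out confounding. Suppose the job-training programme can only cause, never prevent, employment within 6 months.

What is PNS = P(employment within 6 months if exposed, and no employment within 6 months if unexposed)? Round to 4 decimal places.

p₁ = P(outcome | exposed) = 131/410 = 0.31951
p₀ = P(outcome | unexposed) = 240/1502 = 0.15979
Under exogeneity and monotonicity, PNS = p₁ − p₀.
PNS = 0.31951 − 0.15979 = 0.15973

PNS ≈ 0.1597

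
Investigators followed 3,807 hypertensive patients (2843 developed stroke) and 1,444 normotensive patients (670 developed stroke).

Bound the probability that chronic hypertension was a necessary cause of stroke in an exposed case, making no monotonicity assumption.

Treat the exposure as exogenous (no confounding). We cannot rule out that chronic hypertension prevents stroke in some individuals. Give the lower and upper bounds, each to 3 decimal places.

p₁ = P(outcome | exposed) = 2843/3807 = 0.74678
p₀ = P(outcome | unexposed) = 670/1444 = 0.46399
Under exogeneity alone the bounds on PN are max{0,(p₁−p₀)/p₁} ≤ PN ≤ min{1,(1−p₀)/p₁}.
  lower = (p₁ − p₀)/p₁ = 0.28279 / 0.74678 ≈ 0.3787
  upper = min{1, (1 − p₀)/p₁} = 0.53601 / 0.74678 ≈ 0.7178

0.379 ≤ PN ≤ 0.718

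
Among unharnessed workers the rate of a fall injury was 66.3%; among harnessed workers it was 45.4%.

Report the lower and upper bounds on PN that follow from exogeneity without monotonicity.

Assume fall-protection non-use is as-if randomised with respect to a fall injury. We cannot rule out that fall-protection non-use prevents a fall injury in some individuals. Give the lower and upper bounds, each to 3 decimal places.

0.315 ≤ PN ≤ 0.824

p₁ = 0.663, p₀ = 0.454.
Under exogeneity alone the bounds on PN are max{0,(p₁−p₀)/p₁} ≤ PN ≤ min{1,(1−p₀)/p₁}.
  lower = (p₁ − p₀)/p₁ = 0.209 / 0.663 ≈ 0.3152
  upper = min{1, (1 − p₀)/p₁} = 0.546 / 0.663 ≈ 0.8235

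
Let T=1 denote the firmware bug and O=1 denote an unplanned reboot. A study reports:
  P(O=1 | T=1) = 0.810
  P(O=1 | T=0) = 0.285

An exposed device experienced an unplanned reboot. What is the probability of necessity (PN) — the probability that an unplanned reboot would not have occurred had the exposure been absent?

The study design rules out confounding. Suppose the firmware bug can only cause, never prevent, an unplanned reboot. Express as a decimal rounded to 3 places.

PN ≈ 0.648

Let p₁ = 0.81, p₀ = 0.285.
Under exogeneity and monotonicity, PN = (p₁ − p₀) / p₁.
PN = (0.81 − 0.285) / 0.81 = 0.525 / 0.81 ≈ 0.6481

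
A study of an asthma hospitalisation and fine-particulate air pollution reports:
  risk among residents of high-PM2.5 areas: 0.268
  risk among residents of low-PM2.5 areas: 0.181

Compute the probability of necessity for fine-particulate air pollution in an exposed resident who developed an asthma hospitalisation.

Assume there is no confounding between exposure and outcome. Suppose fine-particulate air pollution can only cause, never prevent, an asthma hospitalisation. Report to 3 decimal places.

Let p₁ = 0.268, p₀ = 0.181.
Under exogeneity and monotonicity, PN = (p₁ − p₀) / p₁.
PN = (0.268 − 0.181) / 0.268 = 0.087 / 0.268 ≈ 0.3246

PN ≈ 0.325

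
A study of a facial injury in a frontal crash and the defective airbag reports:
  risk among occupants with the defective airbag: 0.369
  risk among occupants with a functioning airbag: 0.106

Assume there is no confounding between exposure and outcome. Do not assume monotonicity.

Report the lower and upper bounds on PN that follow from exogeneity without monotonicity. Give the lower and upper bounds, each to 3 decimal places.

Let p₁ = 0.369, p₀ = 0.106.
Under exogeneity alone the bounds on PN are max{0,(p₁−p₀)/p₁} ≤ PN ≤ min{1,(1−p₀)/p₁}.
  lower = (p₁ − p₀)/p₁ = 0.263 / 0.369 ≈ 0.7127
  upper = min{1, (1 − p₀)/p₁} = 0.894 / 0.369 ≈ 2.4228 → capped at 1

0.713 ≤ PN ≤ 1.000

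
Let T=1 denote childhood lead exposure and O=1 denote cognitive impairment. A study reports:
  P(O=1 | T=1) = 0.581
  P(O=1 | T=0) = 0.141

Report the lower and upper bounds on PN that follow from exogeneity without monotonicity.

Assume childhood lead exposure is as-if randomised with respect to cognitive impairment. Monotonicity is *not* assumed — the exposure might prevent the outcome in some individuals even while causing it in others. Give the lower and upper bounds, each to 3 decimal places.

Let p₁ = 0.581, p₀ = 0.141.
Under exogeneity alone the bounds on PN are max{0,(p₁−p₀)/p₁} ≤ PN ≤ min{1,(1−p₀)/p₁}.
  lower = (p₁ − p₀)/p₁ = 0.44 / 0.581 ≈ 0.7573
  upper = min{1, (1 − p₀)/p₁} = 0.859 / 0.581 ≈ 1.4785 → capped at 1

0.757 ≤ PN ≤ 1.000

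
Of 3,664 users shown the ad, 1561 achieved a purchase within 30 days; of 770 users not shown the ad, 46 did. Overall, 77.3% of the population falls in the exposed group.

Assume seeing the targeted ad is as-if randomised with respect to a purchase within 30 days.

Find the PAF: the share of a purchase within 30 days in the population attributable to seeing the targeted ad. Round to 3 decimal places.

PAF ≈ 0.826

p₁ = P(outcome | exposed) = 1561/3664 = 0.42604
p₀ = P(outcome | unexposed) = 46/770 = 0.05974
Overall risk P(Y=1) = π·p₁ + (1−π)·p₀ = 0.773×0.42604 + 0.227×0.05974 = 0.34289.
Under exogeneity, PAF = [P(Y=1) − p₀] / P(Y=1).
PAF = (0.34289 − 0.05974) / 0.34289 ≈ 0.8258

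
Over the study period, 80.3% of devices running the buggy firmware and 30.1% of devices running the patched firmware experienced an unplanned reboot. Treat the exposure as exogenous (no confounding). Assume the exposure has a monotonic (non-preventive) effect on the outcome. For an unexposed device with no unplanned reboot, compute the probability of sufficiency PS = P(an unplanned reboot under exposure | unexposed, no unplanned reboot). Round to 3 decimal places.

PS ≈ 0.718

p₁ = 0.803, p₀ = 0.301.
Under exogeneity and monotonicity, PS = (p₁ − p₀) / (1 − p₀).
PS = (0.803 − 0.301) / (1 − 0.301) = 0.502 / 0.699 ≈ 0.7182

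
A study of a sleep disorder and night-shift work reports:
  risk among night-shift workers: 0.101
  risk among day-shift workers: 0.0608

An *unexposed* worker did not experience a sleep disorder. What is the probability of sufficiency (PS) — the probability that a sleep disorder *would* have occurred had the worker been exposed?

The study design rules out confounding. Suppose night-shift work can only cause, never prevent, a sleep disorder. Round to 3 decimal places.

PS ≈ 0.043

Let p₁ = 0.101, p₀ = 0.0608.
Under exogeneity and monotonicity, PS = (p₁ − p₀) / (1 − p₀).
PS = (0.101 − 0.0608) / (1 − 0.0608) = 0.0402 / 0.9392 ≈ 0.0428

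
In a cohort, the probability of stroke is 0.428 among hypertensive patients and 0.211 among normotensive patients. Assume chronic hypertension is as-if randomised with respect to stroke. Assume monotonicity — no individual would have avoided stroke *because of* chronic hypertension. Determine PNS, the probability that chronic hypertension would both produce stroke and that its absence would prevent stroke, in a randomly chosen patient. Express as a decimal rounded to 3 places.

Let p₁ = 0.428, p₀ = 0.211.
Under exogeneity and monotonicity, PNS = p₁ − p₀.
PNS = 0.428 − 0.211 = 0.217

PNS ≈ 0.217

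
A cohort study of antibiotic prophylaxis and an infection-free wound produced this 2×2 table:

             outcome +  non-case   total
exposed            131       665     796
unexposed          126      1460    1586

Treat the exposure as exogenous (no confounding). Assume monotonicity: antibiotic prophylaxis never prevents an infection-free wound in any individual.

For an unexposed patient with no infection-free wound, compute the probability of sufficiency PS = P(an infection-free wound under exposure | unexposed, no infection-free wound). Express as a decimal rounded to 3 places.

p₁ = P(outcome | exposed) = 131/796 = 0.16457
p₀ = P(outcome | unexposed) = 126/1586 = 0.079445
Under exogeneity and monotonicity, PS = (p₁ − p₀)/(1 − p₀).
PS = (0.16457 − 0.079445) / 0.92055 ≈ 0.0925

PS ≈ 0.092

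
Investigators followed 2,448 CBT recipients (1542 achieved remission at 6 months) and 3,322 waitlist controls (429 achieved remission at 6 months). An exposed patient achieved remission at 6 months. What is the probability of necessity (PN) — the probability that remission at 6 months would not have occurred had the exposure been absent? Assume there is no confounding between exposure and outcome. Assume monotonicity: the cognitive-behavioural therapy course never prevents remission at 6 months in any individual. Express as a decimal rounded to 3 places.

p₁ = P(outcome | exposed) = 1542/2448 = 0.6299
p₀ = P(outcome | unexposed) = 429/3322 = 0.12914
Under exogeneity and monotonicity, PN = (p₁ − p₀) / p₁.
PN = (0.6299 − 0.12914) / 0.6299 = 0.50076 / 0.6299 ≈ 0.7950

PN ≈ 0.795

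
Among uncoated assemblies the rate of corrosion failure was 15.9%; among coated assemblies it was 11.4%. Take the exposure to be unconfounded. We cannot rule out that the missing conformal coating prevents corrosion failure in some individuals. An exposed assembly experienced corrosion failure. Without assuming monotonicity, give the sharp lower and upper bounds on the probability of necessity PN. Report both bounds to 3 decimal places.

p₁ = 0.159, p₀ = 0.114.
Under exogeneity alone the bounds on PN are max{0,(p₁−p₀)/p₁} ≤ PN ≤ min{1,(1−p₀)/p₁}.
  lower = (p₁ − p₀)/p₁ = 0.045 / 0.159 ≈ 0.2830
  upper = min{1, (1 − p₀)/p₁} = 0.886 / 0.159 ≈ 5.5723 → capped at 1

0.283 ≤ PN ≤ 1.000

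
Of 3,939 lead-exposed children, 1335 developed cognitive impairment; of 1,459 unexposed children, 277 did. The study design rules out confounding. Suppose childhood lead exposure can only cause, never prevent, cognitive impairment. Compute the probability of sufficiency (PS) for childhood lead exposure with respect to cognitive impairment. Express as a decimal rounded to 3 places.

PS ≈ 0.184

p₁ = P(outcome | exposed) = 1335/3939 = 0.33892
p₀ = P(outcome | unexposed) = 277/1459 = 0.18986
Under exogeneity and monotonicity, PS = (p₁ − p₀) / (1 − p₀).
PS = (0.33892 − 0.18986) / (1 − 0.18986) = 0.14906 / 0.81014 ≈ 0.1840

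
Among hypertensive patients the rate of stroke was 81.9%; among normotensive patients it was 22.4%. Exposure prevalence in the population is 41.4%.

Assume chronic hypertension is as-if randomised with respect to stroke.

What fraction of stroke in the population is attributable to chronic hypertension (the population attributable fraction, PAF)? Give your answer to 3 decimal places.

p₁ = 0.819, p₀ = 0.224.
Overall risk P(Y=1) = π·p₁ + (1−π)·p₀ = 0.414×0.819 + 0.586×0.224 = 0.47033.
Under exogeneity, PAF = [P(Y=1) − p₀] / P(Y=1).
PAF = (0.47033 − 0.224) / 0.47033 ≈ 0.5237

PAF ≈ 0.524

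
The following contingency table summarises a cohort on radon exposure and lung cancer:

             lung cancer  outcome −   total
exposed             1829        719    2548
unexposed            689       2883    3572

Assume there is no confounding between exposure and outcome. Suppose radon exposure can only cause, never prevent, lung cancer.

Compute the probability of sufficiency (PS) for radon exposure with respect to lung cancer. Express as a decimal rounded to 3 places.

PS ≈ 0.650

p₁ = P(outcome | exposed) = 1829/2548 = 0.71782
p₀ = P(outcome | unexposed) = 689/3572 = 0.19289
Under exogeneity and monotonicity, PS = (p₁ − p₀)/(1 − p₀).
PS = (0.71782 − 0.19289) / 0.80711 ≈ 0.6504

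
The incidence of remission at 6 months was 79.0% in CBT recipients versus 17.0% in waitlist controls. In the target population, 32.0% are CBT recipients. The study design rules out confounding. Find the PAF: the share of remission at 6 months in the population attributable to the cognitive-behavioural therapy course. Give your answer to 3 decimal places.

p₁ = 0.79, p₀ = 0.17.
Overall risk P(Y=1) = π·p₁ + (1−π)·p₀ = 0.32×0.79 + 0.68×0.17 = 0.3684.
Under exogeneity, PAF = [P(Y=1) − p₀] / P(Y=1).
PAF = (0.3684 − 0.17) / 0.3684 ≈ 0.5385

PAF ≈ 0.539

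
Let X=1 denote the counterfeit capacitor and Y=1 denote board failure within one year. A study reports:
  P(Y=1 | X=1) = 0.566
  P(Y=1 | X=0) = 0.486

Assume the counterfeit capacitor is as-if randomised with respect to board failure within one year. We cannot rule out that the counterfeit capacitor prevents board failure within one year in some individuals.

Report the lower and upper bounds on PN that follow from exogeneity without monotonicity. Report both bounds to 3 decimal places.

Let p₁ = 0.566, p₀ = 0.486.
Under exogeneity alone the bounds on PN are max{0,(p₁−p₀)/p₁} ≤ PN ≤ min{1,(1−p₀)/p₁}.
  lower = (p₁ − p₀)/p₁ = 0.08 / 0.566 ≈ 0.1413
  upper = min{1, (1 − p₀)/p₁} = 0.514 / 0.566 ≈ 0.9081

0.141 ≤ PN ≤ 0.908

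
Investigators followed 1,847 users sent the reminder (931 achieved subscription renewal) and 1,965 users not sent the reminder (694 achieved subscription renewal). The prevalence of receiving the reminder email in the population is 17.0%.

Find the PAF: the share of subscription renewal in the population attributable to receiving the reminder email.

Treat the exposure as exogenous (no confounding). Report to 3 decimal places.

PAF ≈ 0.068

p₁ = P(outcome | exposed) = 931/1847 = 0.50406
p₀ = P(outcome | unexposed) = 694/1965 = 0.35318
Overall risk P(Y=1) = π·p₁ + (1−π)·p₀ = 0.17×0.50406 + 0.83×0.35318 = 0.37883.
Under exogeneity, PAF = [P(Y=1) − p₀] / P(Y=1).
PAF = (0.37883 − 0.35318) / 0.37883 ≈ 0.0677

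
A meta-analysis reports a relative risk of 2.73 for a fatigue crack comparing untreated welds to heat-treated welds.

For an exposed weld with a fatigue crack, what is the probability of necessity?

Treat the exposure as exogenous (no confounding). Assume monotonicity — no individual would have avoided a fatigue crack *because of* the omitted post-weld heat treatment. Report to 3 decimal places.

Under exogeneity and monotonicity, PN = (RR − 1) / RR = 1 − 1/RR.
PN = (2.73 − 1) / 2.73 = 1.73 / 2.73 ≈ 0.6337

PN ≈ 0.634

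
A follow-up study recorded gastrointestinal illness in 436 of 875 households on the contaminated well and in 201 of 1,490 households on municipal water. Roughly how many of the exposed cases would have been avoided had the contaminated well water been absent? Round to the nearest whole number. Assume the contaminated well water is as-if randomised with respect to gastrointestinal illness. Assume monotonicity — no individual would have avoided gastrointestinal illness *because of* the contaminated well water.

p₁ = P(outcome | exposed) = 436/875 = 0.49829
p₀ = P(outcome | unexposed) = 201/1490 = 0.1349
PN = (p₁ − p₀)/p₁ = (0.49829 − 0.1349) / 0.49829 ≈ 0.72927.
Attributable cases ≈ PN × (exposed cases) = 0.72927 × 436 ≈ 317.96.

about 318 cases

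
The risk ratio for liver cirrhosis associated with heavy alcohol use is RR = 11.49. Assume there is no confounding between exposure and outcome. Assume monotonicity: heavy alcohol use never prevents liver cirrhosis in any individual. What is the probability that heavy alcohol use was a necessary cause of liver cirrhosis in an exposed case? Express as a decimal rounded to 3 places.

PN ≈ 0.913

Under exogeneity and monotonicity, PN = (RR − 1) / RR = 1 − 1/RR.
PN = (11.49 − 1) / 11.49 = 10.49 / 11.49 ≈ 0.9130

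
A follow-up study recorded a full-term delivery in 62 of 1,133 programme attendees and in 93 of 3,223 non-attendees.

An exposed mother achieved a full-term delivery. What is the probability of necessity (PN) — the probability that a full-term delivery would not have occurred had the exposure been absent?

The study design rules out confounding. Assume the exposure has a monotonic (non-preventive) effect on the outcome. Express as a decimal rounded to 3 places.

p₁ = P(outcome | exposed) = 62/1133 = 0.054722
p₀ = P(outcome | unexposed) = 93/3223 = 0.028855
Under exogeneity and monotonicity, PN = (p₁ − p₀) / p₁.
PN = (0.054722 − 0.028855) / 0.054722 = 0.025867 / 0.054722 ≈ 0.4727

PN ≈ 0.473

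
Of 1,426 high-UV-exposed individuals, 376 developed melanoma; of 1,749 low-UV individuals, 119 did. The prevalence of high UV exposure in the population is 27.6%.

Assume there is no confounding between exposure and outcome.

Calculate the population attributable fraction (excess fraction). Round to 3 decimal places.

p₁ = P(outcome | exposed) = 376/1426 = 0.26367
p₀ = P(outcome | unexposed) = 119/1749 = 0.068039
Overall risk P(Y=1) = π·p₁ + (1−π)·p₀ = 0.276×0.26367 + 0.724×0.068039 = 0.12203.
Under exogeneity, PAF = [P(Y=1) − p₀] / P(Y=1).
PAF = (0.12203 − 0.068039) / 0.12203 ≈ 0.4425

PAF ≈ 0.442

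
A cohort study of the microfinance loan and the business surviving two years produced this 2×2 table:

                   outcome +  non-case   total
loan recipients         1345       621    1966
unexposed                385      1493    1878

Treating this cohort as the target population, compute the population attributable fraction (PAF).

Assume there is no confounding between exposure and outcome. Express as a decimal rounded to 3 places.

PAF ≈ 0.544

p₁ = P(outcome | exposed) = 1345/1966 = 0.68413
p₀ = P(outcome | unexposed) = 385/1878 = 0.20501
Exposure prevalence π = 1966/3844 = 0.51145; overall risk P(Y=1) = 0.45005.
Under exogeneity, PAF = [P(Y=1) − p₀]/P(Y=1).
PAF = (0.45005 − 0.20501) / 0.45005 ≈ 0.5445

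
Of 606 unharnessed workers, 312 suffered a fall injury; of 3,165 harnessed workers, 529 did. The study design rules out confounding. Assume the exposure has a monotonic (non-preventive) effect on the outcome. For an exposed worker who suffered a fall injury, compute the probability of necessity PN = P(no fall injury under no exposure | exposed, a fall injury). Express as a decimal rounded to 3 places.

PN ≈ 0.675

p₁ = P(outcome | exposed) = 312/606 = 0.51485
p₀ = P(outcome | unexposed) = 529/3165 = 0.16714
Under exogeneity and monotonicity, PN = (p₁ − p₀) / p₁.
PN = (0.51485 − 0.16714) / 0.51485 = 0.34771 / 0.51485 ≈ 0.6754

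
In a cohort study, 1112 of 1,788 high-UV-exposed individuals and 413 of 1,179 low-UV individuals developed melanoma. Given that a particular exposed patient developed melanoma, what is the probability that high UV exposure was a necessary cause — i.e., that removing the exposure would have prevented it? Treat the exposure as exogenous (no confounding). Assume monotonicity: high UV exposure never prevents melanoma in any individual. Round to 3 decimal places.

PN ≈ 0.437

p₁ = P(outcome | exposed) = 1112/1788 = 0.62192
p₀ = P(outcome | unexposed) = 413/1179 = 0.3503
Under exogeneity and monotonicity, PN = (p₁ − p₀) / p₁.
PN = (0.62192 − 0.3503) / 0.62192 = 0.27163 / 0.62192 ≈ 0.4368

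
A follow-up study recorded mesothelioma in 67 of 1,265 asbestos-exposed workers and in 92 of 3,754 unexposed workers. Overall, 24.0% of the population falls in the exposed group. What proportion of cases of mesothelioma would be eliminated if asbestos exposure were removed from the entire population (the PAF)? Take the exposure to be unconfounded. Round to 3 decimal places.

PAF ≈ 0.218

p₁ = P(outcome | exposed) = 67/1265 = 0.052964
p₀ = P(outcome | unexposed) = 92/3754 = 0.024507
Overall risk P(Y=1) = π·p₁ + (1−π)·p₀ = 0.24×0.052964 + 0.76×0.024507 = 0.031337.
Under exogeneity, PAF = [P(Y=1) − p₀] / P(Y=1).
PAF = (0.031337 − 0.024507) / 0.031337 ≈ 0.2179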